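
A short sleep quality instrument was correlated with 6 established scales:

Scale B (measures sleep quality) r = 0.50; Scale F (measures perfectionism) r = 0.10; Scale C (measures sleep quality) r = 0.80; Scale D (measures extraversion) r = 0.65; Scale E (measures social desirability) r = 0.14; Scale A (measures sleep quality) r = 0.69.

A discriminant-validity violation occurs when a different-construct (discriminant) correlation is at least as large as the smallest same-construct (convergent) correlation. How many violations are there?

Convergent (same construct = sleep quality): Scale B, Scale C, Scale A.
Smallest convergent = 0.50. Discriminant values: 0.10, 0.65, 0.14; count ≥ 0.50 → 1.

1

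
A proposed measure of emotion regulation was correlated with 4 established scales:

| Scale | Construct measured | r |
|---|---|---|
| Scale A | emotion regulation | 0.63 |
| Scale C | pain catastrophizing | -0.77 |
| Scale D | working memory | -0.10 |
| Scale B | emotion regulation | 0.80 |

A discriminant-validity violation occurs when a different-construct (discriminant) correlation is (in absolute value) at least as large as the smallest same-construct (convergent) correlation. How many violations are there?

1

Convergent (same construct = emotion regulation): Scale A, Scale B.
Smallest convergent = 0.63. Discriminant |r|: 0.77, 0.10; count ≥ 0.63 → 1.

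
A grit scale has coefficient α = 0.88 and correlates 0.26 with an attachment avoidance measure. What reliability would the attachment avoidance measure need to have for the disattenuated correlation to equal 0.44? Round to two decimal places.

r_true = r_obs / √(r_xx · r_yy) ⇒ 0.44 = 0.26 / √(0.88 · r_yy).
√(0.88 · r_yy) = 0.26 / 0.44 = 0.5909; 0.88 · r_yy = 0.3492; r_yy = 0.3492 / 0.88 ≈ 0.40.

0.40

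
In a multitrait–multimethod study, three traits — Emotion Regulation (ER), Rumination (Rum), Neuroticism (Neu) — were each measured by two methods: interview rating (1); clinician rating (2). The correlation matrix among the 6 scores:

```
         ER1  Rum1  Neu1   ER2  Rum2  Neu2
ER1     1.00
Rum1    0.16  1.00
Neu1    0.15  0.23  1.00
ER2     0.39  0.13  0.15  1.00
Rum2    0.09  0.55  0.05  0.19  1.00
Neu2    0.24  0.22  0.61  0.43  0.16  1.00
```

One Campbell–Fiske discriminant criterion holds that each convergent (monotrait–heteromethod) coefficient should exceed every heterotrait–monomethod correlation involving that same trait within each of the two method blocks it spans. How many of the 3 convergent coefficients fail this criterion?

Checking each validity diagonal entry against its comparison values:
ER (methods 1·2): 0.39 vs {0.16, 0.19, 0.15, 0.43} → fail.
Rum (methods 1·2): 0.55 vs {0.16, 0.19, 0.23, 0.16} → pass.
Neu (methods 1·2): 0.61 vs {0.15, 0.43, 0.23, 0.16} → pass.
1 of 3 fail.

1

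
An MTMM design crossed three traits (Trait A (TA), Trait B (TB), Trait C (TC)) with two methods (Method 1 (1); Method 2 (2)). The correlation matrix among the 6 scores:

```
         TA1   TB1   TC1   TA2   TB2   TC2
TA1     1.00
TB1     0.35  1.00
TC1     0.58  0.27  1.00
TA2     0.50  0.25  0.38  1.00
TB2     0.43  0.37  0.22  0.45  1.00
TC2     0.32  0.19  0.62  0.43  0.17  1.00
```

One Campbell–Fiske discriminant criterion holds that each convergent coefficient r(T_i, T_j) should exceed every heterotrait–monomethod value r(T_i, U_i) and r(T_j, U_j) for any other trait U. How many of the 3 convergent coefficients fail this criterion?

2

Checking each validity diagonal entry against its comparison values:
TA (methods 1·2): 0.50 vs {0.35, 0.45, 0.58, 0.43} → fail.
TB (methods 1·2): 0.37 vs {0.35, 0.45, 0.27, 0.17} → fail.
TC (methods 1·2): 0.62 vs {0.58, 0.43, 0.27, 0.17} → pass.
2 of 3 fail.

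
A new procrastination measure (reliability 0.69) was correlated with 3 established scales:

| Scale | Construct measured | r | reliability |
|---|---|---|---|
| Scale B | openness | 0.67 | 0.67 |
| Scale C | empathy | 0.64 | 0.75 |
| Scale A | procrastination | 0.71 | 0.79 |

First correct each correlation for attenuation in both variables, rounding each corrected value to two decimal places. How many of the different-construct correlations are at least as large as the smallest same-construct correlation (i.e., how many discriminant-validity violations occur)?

1

Disattenuated r (r / √(r_scale · r_new)):
  Scale B (disc): 0.67 / √(0.67·0.69) = 0.99
  Scale C (disc): 0.64 / √(0.75·0.69) = 0.89
  Scale A (conv): 0.71 / √(0.79·0.69) = 0.96
Smallest convergent = 0.96. Discriminant values: 0.99, 0.89; count ≥ 0.96 → 1.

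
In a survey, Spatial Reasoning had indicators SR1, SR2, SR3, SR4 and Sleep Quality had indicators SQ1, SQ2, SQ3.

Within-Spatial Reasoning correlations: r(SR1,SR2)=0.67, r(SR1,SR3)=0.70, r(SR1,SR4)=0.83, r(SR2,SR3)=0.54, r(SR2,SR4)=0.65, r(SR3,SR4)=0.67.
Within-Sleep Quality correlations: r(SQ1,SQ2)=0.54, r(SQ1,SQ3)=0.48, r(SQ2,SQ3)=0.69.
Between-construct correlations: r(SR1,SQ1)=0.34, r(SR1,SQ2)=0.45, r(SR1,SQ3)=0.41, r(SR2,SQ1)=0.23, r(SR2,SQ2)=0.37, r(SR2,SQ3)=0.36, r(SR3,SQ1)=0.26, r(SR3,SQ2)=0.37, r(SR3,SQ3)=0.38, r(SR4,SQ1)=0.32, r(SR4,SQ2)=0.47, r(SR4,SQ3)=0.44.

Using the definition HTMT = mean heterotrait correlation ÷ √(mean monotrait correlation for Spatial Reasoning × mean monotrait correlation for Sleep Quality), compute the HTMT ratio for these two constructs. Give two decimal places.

0.59

Mean between = 4.40/12 = 0.3667.
Mean within-SR = 4.06/6 = 0.6767; mean within-SQ = 1.71/3 = 0.5700.
Geometric mean = √(0.6767 × 0.5700) = 0.6211.
HTMT = 0.3667 / 0.6211 = 0.59.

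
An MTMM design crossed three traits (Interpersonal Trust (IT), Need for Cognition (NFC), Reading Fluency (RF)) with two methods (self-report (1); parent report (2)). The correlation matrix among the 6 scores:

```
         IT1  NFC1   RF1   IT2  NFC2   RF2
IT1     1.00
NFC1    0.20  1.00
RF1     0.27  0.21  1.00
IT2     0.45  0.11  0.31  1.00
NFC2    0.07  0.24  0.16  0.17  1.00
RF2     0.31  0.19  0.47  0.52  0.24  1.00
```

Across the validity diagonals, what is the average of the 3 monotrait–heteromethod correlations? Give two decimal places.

Convergent values: 0.45, 0.24, 0.47; mean = 1.16/3 = 0.39.

0.39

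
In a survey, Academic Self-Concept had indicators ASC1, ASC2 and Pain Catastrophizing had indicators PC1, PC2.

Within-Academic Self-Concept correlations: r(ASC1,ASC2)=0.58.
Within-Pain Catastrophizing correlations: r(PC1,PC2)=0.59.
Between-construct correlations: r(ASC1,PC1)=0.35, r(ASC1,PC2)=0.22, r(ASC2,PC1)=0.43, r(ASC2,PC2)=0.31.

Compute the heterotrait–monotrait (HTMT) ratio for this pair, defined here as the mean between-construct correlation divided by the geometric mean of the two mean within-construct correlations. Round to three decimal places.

0.560

Between-construct mean = 1.31/4 = 0.3275.
Mean within-ASC = 0.58/1 = 0.5800; mean within-PC = 0.59/1 = 0.5900.
Geometric mean = √(0.5800 × 0.5900) = 0.5850.
HTMT = 0.3275 / 0.5850 = 0.560.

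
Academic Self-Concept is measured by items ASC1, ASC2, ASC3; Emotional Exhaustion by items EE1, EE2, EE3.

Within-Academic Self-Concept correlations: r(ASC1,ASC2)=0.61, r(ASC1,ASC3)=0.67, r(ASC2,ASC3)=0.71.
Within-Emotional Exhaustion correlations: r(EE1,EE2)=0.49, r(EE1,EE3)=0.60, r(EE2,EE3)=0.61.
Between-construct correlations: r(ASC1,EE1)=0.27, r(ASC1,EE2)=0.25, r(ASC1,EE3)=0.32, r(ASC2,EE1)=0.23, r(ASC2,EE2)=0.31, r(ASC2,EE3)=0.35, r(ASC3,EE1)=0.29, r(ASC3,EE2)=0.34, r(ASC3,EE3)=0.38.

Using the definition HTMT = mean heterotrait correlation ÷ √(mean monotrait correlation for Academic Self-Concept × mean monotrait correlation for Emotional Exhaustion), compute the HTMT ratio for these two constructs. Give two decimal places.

0.50

Between-construct mean = 2.74/9 = 0.3044.
Mean within-ASC = 1.99/3 = 0.6633; mean within-EE = 1.70/3 = 0.5667.
Geometric mean = √(0.6633 × 0.5667) = 0.6131.
HTMT = 0.3044 / 0.6131 = 0.50.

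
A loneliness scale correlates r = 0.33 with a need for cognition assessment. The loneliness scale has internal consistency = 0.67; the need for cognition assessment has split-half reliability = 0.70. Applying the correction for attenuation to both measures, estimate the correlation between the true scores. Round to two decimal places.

r_true = r_obs / √(r_xx · r_yy) = 0.33 / √(0.67 × 0.70) = 0.33 / √0.4690 = 0.33 / 0.6848 ≈ 0.48.

0.48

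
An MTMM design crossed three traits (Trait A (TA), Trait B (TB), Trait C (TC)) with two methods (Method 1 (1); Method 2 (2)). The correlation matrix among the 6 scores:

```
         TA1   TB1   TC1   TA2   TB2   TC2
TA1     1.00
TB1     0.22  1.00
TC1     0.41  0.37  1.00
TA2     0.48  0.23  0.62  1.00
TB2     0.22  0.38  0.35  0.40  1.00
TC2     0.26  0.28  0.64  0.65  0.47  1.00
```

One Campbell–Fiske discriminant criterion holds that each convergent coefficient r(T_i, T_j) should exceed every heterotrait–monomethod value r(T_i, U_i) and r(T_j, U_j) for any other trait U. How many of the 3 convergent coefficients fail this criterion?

Convergent coefficients and their comparison sets:
TA (methods 1·2): 0.48 vs {0.22, 0.40, 0.41, 0.65} → fail.
TB (methods 1·2): 0.38 vs {0.22, 0.40, 0.37, 0.47} → fail.
TC (methods 1·2): 0.64 vs {0.41, 0.65, 0.37, 0.47} → fail.
3 of 3 fail.

3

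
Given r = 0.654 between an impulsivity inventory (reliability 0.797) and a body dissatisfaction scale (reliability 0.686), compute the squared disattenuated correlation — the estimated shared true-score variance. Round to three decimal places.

0.782

Disattenuated r = 0.654 / √(0.797 × 0.686) = 0.654 / 0.7394 = 0.8845.
Shared true-score variance = 0.8845² = 0.7823 ≈ 0.782.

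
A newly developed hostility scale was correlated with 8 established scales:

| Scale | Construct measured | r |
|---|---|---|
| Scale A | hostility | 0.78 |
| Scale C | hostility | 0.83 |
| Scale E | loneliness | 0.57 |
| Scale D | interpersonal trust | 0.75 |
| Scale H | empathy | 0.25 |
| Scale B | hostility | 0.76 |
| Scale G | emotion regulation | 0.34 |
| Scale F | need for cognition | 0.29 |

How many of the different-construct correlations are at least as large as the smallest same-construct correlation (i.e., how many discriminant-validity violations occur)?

0

Convergent (same construct = hostility): Scale A, Scale C, Scale B.
Smallest convergent = 0.76. Discriminant values: 0.57, 0.75, 0.25, 0.34, 0.29; count ≥ 0.76 → 0.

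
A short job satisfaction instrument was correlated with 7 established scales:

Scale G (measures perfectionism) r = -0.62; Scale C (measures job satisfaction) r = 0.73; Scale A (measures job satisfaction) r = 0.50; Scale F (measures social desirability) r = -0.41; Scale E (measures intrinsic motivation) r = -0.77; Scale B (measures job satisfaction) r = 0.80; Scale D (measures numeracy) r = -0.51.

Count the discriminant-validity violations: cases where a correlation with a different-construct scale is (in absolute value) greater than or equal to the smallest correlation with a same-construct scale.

Convergent (same construct = job satisfaction): Scale C, Scale A, Scale B.
Smallest convergent = 0.50. Discriminant |r|: 0.62, 0.41, 0.77, 0.51; count ≥ 0.50 → 3.

3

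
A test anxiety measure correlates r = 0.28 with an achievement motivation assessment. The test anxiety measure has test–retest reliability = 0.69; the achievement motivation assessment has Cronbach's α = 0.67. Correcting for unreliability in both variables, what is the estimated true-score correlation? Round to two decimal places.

0.41

r_true = r_obs / √(r_xx · r_yy) = 0.28 / √(0.69 × 0.67) = 0.28 / √0.4623 = 0.28 / 0.6799 ≈ 0.41.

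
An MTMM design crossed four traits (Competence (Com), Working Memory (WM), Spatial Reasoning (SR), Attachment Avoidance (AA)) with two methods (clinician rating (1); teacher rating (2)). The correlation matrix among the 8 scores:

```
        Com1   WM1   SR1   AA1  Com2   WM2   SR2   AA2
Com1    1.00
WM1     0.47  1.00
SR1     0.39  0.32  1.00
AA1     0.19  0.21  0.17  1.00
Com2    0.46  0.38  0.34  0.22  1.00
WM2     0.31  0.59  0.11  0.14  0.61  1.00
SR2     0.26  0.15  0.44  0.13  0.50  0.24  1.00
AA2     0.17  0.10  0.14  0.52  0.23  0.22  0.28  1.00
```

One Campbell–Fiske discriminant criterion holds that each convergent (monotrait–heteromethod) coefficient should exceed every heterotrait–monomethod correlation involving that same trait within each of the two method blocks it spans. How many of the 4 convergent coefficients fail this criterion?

Convergent coefficients and their comparison sets:
Com (methods 1·2): 0.46 vs {0.47, 0.61, 0.39, 0.50, 0.19, 0.23} → fail.
WM (methods 1·2): 0.59 vs {0.47, 0.61, 0.32, 0.24, 0.21, 0.22} → fail.
SR (methods 1·2): 0.44 vs {0.39, 0.50, 0.32, 0.24, 0.17, 0.28} → fail.
AA (methods 1·2): 0.52 vs {0.19, 0.23, 0.21, 0.22, 0.17, 0.28} → pass.
3 of 4 fail.

3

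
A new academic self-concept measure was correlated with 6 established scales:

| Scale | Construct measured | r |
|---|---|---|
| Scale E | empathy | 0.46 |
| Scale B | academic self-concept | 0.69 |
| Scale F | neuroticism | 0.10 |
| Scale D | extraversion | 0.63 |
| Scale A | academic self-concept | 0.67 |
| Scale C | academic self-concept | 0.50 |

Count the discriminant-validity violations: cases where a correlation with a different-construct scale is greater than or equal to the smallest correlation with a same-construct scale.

Convergent (same construct = academic self-concept): Scale B, Scale A, Scale C.
Smallest convergent = 0.50. Discriminant values: 0.46, 0.10, 0.63; count ≥ 0.50 → 1.

1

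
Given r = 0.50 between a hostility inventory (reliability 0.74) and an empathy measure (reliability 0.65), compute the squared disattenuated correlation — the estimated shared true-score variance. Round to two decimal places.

Disattenuated r = 0.50 / √(0.74 × 0.65) = 0.50 / 0.6935 = 0.7210.
Shared true-score variance = 0.7210² = 0.5198 ≈ 0.52.

0.52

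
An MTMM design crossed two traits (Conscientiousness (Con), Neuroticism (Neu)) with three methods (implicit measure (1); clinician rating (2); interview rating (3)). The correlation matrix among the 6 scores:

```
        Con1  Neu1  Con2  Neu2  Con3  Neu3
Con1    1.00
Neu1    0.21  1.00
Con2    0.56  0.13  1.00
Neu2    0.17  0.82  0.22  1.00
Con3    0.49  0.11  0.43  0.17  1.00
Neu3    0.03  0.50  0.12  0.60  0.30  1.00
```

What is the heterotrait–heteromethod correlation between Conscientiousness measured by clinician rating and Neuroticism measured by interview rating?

Different traits and methods: r(Con2, Neu3) = 0.12.

0.12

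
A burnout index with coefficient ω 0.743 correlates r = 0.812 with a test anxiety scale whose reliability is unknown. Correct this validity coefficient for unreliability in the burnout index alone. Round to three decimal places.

0.942

Single correction: r_c = r_obs / √r_xx = 0.812 / √0.743 = 0.812 / 0.8620 ≈ 0.942.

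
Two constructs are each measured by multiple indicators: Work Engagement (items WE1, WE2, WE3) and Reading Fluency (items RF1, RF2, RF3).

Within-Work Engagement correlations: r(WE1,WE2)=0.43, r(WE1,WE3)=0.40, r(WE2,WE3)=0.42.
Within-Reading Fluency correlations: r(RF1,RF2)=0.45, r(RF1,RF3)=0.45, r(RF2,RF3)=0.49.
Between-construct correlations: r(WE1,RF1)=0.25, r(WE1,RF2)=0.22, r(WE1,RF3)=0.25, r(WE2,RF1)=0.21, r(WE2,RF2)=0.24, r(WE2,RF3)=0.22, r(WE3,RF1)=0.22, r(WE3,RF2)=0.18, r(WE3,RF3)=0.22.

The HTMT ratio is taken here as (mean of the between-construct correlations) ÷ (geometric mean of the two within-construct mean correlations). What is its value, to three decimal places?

Mean heterotrait r = 2.01/9 = 0.2233.
Mean within-WE = 1.25/3 = 0.4167; mean within-RF = 1.39/3 = 0.4633.
Geometric mean = √(0.4167 × 0.4633) = 0.4394.
HTMT = 0.2233 / 0.4394 = 0.508.

0.508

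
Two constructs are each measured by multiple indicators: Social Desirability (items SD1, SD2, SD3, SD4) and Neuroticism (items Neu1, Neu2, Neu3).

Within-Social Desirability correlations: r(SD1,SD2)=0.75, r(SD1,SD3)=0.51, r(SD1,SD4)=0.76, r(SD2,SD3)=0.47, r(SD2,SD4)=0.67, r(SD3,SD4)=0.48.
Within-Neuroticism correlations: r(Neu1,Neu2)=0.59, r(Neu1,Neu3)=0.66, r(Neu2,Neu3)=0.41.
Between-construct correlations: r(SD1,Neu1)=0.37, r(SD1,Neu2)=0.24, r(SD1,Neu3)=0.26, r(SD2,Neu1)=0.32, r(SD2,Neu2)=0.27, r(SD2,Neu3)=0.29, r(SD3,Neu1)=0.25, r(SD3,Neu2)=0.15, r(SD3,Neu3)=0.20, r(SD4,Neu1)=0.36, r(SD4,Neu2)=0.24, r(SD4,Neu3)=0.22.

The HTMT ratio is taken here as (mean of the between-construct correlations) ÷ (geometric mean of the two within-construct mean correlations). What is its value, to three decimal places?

0.456

Mean heterotrait r = 3.17/12 = 0.2642.
Mean within-SD = 3.64/6 = 0.6067; mean within-Neu = 1.66/3 = 0.5533.
Geometric mean = √(0.6067 × 0.5533) = 0.5794.
HTMT = 0.2642 / 0.5794 = 0.456.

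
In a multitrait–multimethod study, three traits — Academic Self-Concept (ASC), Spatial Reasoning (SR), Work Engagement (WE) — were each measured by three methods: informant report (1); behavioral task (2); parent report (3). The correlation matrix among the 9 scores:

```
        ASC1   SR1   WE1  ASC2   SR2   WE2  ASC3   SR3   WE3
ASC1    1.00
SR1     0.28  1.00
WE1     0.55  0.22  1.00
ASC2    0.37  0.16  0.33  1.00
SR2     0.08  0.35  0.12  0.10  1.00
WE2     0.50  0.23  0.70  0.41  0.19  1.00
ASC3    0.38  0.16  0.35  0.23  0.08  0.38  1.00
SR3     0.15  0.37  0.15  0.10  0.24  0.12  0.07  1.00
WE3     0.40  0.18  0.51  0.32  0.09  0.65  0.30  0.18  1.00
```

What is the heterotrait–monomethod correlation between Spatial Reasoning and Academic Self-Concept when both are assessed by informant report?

0.28

Different traits, same method: r(SR1, ASC1) = 0.28.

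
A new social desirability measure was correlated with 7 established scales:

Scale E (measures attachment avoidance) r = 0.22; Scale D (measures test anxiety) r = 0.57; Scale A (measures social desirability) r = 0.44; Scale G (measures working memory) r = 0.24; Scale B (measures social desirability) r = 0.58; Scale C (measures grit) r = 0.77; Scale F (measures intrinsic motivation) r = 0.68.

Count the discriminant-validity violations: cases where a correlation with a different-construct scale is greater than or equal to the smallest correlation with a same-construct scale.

Convergent (same construct = social desirability): Scale A, Scale B.
Smallest convergent = 0.44. Discriminant values: 0.22, 0.57, 0.24, 0.77, 0.68; count ≥ 0.44 → 3.

3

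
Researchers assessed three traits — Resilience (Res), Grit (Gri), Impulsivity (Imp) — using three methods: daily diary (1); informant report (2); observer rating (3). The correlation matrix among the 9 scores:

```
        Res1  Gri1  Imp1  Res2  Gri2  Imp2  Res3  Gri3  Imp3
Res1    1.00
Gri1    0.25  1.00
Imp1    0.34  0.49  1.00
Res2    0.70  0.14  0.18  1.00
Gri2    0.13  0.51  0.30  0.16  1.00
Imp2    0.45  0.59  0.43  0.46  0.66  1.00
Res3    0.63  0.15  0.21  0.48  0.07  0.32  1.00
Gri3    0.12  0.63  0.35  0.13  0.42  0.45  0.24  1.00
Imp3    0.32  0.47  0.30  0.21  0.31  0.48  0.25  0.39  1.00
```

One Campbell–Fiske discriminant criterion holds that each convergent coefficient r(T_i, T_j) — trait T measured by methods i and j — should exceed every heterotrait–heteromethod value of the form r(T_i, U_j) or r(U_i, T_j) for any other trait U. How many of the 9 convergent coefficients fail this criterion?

Convergent coefficients and their comparison sets:
Res (methods 1·2): 0.70 vs {0.13, 0.14, 0.45, 0.18} → pass.
Res (methods 1·3): 0.63 vs {0.12, 0.15, 0.32, 0.21} → pass.
Res (methods 2·3): 0.48 vs {0.13, 0.07, 0.21, 0.32} → pass.
Gri (methods 1·2): 0.51 vs {0.14, 0.13, 0.59, 0.30} → fail.
Gri (methods 1·3): 0.63 vs {0.15, 0.12, 0.47, 0.35} → pass.
Gri (methods 2·3): 0.42 vs {0.07, 0.13, 0.31, 0.45} → fail.
Imp (methods 1·2): 0.43 vs {0.18, 0.45, 0.30, 0.59} → fail.
Imp (methods 1·3): 0.30 vs {0.21, 0.32, 0.35, 0.47} → fail.
Imp (methods 2·3): 0.48 vs {0.32, 0.21, 0.45, 0.31} → pass.
4 of 9 fail.

4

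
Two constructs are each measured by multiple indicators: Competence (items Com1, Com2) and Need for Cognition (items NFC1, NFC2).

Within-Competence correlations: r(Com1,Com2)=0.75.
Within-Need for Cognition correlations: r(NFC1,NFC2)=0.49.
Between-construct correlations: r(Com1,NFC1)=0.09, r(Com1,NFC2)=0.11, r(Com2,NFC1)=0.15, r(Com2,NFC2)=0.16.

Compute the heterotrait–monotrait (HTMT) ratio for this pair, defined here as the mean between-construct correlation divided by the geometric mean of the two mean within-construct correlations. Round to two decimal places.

0.21

Between-construct mean = 0.51/4 = 0.1275.
Mean within-Com = 0.75/1 = 0.7500; mean within-NFC = 0.49/1 = 0.4900.
Geometric mean = √(0.7500 × 0.4900) = 0.6062.
HTMT = 0.1275 / 0.6062 = 0.21.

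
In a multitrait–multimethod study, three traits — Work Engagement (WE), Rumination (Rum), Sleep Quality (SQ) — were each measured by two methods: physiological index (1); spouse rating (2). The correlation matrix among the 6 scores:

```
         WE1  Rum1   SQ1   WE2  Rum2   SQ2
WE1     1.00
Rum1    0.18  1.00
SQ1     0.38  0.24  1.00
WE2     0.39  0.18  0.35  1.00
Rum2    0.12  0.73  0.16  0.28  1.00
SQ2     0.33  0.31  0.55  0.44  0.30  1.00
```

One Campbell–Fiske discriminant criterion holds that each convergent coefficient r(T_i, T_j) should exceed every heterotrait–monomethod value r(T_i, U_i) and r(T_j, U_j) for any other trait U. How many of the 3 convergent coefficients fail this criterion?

1

Checking each validity diagonal entry against its comparison values:
WE (methods 1·2): 0.39 vs {0.18, 0.28, 0.38, 0.44} → fail.
Rum (methods 1·2): 0.73 vs {0.18, 0.28, 0.24, 0.30} → pass.
SQ (methods 1·2): 0.55 vs {0.38, 0.44, 0.24, 0.30} → pass.
1 of 3 fail.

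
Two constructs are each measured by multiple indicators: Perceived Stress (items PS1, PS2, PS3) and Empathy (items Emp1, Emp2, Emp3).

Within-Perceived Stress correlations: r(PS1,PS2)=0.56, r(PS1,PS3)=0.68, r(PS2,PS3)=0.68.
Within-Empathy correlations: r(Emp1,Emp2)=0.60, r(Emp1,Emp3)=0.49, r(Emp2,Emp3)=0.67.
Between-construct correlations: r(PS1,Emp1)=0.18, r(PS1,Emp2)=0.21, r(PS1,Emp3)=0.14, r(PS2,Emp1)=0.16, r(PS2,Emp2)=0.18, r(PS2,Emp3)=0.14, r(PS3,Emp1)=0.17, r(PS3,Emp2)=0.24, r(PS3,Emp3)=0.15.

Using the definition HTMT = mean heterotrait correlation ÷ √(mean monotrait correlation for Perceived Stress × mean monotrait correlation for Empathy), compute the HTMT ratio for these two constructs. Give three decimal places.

0.285

Mean heterotrait r = 1.57/9 = 0.1744.
Mean within-PS = 1.92/3 = 0.6400; mean within-Emp = 1.76/3 = 0.5867.
Geometric mean = √(0.6400 × 0.5867) = 0.6128.
HTMT = 0.1744 / 0.6128 = 0.285.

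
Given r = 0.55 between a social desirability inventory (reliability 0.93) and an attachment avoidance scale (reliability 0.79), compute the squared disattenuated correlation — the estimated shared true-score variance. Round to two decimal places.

Disattenuated r = 0.55 / √(0.93 × 0.79) = 0.55 / 0.8571 = 0.6417.
Shared true-score variance = 0.6417² = 0.4118 ≈ 0.41.

0.41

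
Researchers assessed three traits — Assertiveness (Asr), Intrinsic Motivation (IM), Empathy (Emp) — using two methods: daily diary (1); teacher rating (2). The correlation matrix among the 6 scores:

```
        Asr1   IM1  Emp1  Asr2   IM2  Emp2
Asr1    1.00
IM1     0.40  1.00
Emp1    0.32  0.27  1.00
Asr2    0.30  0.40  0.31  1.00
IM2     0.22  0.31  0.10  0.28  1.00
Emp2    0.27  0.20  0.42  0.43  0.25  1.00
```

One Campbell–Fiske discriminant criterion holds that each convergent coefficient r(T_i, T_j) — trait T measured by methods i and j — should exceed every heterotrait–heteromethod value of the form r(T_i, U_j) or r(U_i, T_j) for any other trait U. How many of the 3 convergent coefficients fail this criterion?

2

Convergent coefficients and their comparison sets:
Asr (methods 1·2): 0.30 vs {0.22, 0.40, 0.27, 0.31} → fail.
IM (methods 1·2): 0.31 vs {0.40, 0.22, 0.20, 0.10} → fail.
Emp (methods 1·2): 0.42 vs {0.31, 0.27, 0.10, 0.20} → pass.
2 of 3 fail.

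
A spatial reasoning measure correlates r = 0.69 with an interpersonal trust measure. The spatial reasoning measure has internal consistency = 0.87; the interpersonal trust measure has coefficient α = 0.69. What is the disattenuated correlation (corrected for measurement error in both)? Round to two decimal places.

r_true = r_obs / √(r_xx · r_yy) = 0.69 / √(0.87 × 0.69) = 0.69 / √0.6003 = 0.69 / 0.7748 ≈ 0.89.

0.89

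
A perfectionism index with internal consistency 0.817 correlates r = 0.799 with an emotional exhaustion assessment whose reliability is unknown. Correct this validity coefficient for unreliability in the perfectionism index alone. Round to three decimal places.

0.884

Single correction: r_c = r_obs / √r_xx = 0.799 / √0.817 = 0.799 / 0.9039 ≈ 0.884.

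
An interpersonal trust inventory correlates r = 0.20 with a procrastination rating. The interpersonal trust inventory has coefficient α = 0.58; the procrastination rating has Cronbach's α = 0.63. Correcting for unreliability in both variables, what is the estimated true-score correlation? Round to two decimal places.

r_true = r_obs / √(r_xx · r_yy) = 0.20 / √(0.58 × 0.63) = 0.20 / √0.3654 = 0.20 / 0.6045 ≈ 0.33.

0.33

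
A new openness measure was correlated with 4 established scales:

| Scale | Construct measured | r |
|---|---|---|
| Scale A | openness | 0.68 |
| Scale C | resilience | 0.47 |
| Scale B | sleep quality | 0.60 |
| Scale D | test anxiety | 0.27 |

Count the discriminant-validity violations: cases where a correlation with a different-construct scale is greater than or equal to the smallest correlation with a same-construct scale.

Convergent (same construct = openness): Scale A.
Smallest convergent = 0.68. Discriminant values: 0.47, 0.60, 0.27; count ≥ 0.68 → 0.

0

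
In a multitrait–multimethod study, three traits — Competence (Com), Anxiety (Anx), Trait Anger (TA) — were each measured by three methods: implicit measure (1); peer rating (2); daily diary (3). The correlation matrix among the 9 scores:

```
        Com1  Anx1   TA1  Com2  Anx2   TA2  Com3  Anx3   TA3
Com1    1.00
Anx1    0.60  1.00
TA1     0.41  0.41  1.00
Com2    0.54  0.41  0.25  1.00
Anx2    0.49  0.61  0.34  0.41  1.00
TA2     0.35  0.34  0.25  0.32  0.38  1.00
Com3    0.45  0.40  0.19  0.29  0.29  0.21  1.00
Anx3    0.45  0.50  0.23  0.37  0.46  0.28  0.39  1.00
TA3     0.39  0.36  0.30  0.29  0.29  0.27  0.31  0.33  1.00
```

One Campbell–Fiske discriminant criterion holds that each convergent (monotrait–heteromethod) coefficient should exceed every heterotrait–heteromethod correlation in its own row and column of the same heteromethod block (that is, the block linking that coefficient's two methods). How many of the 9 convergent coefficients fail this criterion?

Checking each validity diagonal entry against its comparison values:
Com (methods 1·2): 0.54 vs {0.49, 0.41, 0.35, 0.25} → pass.
Com (methods 1·3): 0.45 vs {0.45, 0.40, 0.39, 0.19} → fail.
Com (methods 2·3): 0.29 vs {0.37, 0.29, 0.29, 0.21} → fail.
Anx (methods 1·2): 0.61 vs {0.41, 0.49, 0.34, 0.34} → pass.
Anx (methods 1·3): 0.50 vs {0.40, 0.45, 0.36, 0.23} → pass.
Anx (methods 2·3): 0.46 vs {0.29, 0.37, 0.29, 0.28} → pass.
TA (methods 1·2): 0.25 vs {0.25, 0.35, 0.34, 0.34} → fail.
TA (methods 1·3): 0.30 vs {0.19, 0.39, 0.23, 0.36} → fail.
TA (methods 2·3): 0.27 vs {0.21, 0.29, 0.28, 0.29} → fail.
5 of 9 fail.

5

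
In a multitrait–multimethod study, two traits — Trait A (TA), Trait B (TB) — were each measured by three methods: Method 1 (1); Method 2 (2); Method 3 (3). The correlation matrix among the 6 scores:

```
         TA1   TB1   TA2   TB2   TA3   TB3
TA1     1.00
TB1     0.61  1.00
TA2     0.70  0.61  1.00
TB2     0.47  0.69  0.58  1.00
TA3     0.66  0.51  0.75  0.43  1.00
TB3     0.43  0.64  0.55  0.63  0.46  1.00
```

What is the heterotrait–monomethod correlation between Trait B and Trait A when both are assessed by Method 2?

0.58

Different traits, same method: r(TB2, TA2) = 0.58.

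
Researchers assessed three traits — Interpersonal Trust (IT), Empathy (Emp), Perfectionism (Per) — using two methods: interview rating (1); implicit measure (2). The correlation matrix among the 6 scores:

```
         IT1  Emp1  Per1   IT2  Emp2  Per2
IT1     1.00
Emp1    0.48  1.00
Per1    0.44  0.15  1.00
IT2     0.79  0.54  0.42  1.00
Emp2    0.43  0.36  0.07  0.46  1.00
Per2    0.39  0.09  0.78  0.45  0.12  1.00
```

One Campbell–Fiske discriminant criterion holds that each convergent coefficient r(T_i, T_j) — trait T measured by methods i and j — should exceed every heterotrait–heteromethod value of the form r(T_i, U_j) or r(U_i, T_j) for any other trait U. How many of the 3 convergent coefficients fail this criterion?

1

Convergent coefficients and their comparison sets:
IT (methods 1·2): 0.79 vs {0.43, 0.54, 0.39, 0.42} → pass.
Emp (methods 1·2): 0.36 vs {0.54, 0.43, 0.09, 0.07} → fail.
Per (methods 1·2): 0.78 vs {0.42, 0.39, 0.07, 0.09} → pass.
1 of 3 fail.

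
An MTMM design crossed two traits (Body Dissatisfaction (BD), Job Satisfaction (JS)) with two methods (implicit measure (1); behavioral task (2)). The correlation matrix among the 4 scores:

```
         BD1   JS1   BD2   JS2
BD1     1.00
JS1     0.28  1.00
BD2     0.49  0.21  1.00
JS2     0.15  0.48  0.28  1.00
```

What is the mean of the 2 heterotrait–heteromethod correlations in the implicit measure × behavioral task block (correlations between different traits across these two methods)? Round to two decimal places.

HTHM values (method 1 × method 2): 0.15, 0.21; mean = 0.36/2 = 0.18.

0.18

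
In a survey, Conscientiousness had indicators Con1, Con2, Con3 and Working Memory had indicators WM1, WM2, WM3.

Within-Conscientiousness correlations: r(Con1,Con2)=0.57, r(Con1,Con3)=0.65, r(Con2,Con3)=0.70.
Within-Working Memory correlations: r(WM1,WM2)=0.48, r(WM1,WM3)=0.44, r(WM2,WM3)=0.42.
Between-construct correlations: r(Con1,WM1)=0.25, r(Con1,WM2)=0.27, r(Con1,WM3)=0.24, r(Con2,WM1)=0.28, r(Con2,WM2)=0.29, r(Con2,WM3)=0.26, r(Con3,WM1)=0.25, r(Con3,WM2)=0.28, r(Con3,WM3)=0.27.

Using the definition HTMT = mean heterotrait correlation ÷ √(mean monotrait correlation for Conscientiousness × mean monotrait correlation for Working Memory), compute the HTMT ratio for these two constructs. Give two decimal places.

0.50

Mean heterotrait r = 2.39/9 = 0.2656.
Mean within-Con = 1.92/3 = 0.6400; mean within-WM = 1.34/3 = 0.4467.
Geometric mean = √(0.6400 × 0.4467) = 0.5347.
HTMT = 0.2656 / 0.5347 = 0.50.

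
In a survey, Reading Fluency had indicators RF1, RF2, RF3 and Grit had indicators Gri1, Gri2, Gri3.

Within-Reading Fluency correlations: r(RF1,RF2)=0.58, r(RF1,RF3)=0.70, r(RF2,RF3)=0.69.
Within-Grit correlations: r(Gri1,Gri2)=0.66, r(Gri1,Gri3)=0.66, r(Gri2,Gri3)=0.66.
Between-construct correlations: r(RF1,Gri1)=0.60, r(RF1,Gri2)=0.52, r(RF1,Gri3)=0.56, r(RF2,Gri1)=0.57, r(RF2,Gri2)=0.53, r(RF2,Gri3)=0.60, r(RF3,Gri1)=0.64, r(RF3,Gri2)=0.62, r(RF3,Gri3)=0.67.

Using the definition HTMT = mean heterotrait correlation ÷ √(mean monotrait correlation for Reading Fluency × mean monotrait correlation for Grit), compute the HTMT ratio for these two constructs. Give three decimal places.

0.896

Between-construct mean = 5.31/9 = 0.5900.
Mean within-RF = 1.97/3 = 0.6567; mean within-Gri = 1.98/3 = 0.6600.
Geometric mean = √(0.6567 × 0.6600) = 0.6583.
HTMT = 0.5900 / 0.6583 = 0.896.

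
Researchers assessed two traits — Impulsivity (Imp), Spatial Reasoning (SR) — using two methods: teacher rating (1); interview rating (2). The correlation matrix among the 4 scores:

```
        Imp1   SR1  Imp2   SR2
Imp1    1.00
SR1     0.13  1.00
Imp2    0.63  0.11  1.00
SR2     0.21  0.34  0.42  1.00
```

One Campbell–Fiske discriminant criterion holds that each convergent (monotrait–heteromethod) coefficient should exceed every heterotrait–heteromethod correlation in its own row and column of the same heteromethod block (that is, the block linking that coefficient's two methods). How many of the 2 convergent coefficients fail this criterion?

0

Checking each validity diagonal entry against its comparison values:
Imp (methods 1·2): 0.63 vs {0.21, 0.11} → pass.
SR (methods 1·2): 0.34 vs {0.11, 0.21} → pass.
0 of 2 fail.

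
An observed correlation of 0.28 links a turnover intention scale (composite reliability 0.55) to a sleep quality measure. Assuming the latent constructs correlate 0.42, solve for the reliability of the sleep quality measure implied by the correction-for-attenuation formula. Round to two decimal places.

r_true = r_obs / √(r_xx · r_yy) ⇒ 0.42 = 0.28 / √(0.55 · r_yy).
√(0.55 · r_yy) = 0.28 / 0.42 = 0.6667; 0.55 · r_yy = 0.4445; r_yy = 0.4445 / 0.55 ≈ 0.81.

0.81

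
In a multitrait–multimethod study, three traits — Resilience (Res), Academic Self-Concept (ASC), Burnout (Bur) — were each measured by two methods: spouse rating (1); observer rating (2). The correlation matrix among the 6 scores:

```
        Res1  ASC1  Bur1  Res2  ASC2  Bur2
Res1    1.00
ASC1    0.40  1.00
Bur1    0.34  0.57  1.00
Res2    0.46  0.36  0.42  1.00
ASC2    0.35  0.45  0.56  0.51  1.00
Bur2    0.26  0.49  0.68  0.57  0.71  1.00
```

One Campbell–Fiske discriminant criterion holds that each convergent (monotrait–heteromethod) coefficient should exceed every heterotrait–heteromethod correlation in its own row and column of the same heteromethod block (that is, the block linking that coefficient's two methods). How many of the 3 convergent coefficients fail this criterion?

1

Checking each validity diagonal entry against its comparison values:
Res (methods 1·2): 0.46 vs {0.35, 0.36, 0.26, 0.42} → pass.
ASC (methods 1·2): 0.45 vs {0.36, 0.35, 0.49, 0.56} → fail.
Bur (methods 1·2): 0.68 vs {0.42, 0.26, 0.56, 0.49} → pass.
1 of 3 fail.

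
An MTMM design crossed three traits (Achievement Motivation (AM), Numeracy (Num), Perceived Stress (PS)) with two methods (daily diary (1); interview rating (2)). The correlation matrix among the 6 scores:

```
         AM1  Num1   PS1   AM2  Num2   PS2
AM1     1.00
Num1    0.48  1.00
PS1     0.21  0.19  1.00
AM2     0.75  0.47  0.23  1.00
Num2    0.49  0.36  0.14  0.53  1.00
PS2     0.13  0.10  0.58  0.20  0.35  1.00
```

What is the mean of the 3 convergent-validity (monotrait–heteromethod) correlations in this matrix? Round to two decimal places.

Convergent values: 0.75, 0.36, 0.58; mean = 1.69/3 = 0.56.

0.56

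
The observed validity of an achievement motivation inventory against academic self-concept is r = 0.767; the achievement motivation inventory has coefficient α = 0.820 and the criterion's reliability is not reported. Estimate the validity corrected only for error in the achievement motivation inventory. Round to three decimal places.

Single correction: r_c = r_obs / √r_xx = 0.767 / √0.820 = 0.767 / 0.9055 ≈ 0.847.

0.847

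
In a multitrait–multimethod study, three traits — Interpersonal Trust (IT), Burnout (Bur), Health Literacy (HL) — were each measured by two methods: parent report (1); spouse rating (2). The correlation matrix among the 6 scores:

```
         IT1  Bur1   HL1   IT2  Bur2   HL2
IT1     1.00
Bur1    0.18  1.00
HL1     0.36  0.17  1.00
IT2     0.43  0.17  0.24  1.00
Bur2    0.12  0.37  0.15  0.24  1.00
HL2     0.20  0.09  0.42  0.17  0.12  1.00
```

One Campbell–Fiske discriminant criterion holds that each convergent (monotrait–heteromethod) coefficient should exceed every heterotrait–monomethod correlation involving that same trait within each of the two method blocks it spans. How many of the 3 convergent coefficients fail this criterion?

Checking each validity diagonal entry against its comparison values:
IT (methods 1·2): 0.43 vs {0.18, 0.24, 0.36, 0.17} → pass.
Bur (methods 1·2): 0.37 vs {0.18, 0.24, 0.17, 0.12} → pass.
HL (methods 1·2): 0.42 vs {0.36, 0.17, 0.17, 0.12} → pass.
0 of 3 fail.

0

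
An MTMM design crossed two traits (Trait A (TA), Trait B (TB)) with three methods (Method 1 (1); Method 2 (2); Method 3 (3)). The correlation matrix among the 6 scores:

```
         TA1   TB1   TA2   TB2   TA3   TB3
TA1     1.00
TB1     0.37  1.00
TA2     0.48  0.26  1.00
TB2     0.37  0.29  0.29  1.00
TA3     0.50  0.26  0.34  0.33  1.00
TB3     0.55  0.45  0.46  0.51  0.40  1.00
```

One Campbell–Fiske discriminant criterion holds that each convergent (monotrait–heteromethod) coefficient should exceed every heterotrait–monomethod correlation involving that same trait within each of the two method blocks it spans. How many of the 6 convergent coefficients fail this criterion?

2

Checking each validity diagonal entry against its comparison values:
TA (methods 1·2): 0.48 vs {0.37, 0.29} → pass.
TA (methods 1·3): 0.50 vs {0.37, 0.40} → pass.
TA (methods 2·3): 0.34 vs {0.29, 0.40} → fail.
TB (methods 1·2): 0.29 vs {0.37, 0.29} → fail.
TB (methods 1·3): 0.45 vs {0.37, 0.40} → pass.
TB (methods 2·3): 0.51 vs {0.29, 0.40} → pass.
2 of 6 fail.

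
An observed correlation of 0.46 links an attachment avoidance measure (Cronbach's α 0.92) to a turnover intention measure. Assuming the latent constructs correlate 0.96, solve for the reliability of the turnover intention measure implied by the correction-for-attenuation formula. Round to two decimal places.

0.25

r_true = r_obs / √(r_xx · r_yy) ⇒ 0.96 = 0.46 / √(0.92 · r_yy).
√(0.92 · r_yy) = 0.46 / 0.96 = 0.4792; 0.92 · r_yy = 0.2296; r_yy = 0.2296 / 0.92 ≈ 0.25.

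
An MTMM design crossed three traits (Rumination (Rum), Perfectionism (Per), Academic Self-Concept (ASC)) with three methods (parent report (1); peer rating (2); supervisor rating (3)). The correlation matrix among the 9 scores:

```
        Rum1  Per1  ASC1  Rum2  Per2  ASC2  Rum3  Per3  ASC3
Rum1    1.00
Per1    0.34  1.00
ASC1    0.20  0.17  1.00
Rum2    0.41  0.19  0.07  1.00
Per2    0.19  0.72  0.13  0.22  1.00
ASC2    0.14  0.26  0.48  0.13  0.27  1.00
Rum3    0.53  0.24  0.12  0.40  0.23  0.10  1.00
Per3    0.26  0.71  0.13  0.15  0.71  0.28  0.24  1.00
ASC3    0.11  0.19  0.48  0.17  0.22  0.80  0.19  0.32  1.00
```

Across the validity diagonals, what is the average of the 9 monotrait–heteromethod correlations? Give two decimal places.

0.58

Convergent values: 0.41, 0.53, 0.40, 0.72, 0.71, 0.71, 0.48, 0.48, 0.80; mean = 5.24/9 = 0.58.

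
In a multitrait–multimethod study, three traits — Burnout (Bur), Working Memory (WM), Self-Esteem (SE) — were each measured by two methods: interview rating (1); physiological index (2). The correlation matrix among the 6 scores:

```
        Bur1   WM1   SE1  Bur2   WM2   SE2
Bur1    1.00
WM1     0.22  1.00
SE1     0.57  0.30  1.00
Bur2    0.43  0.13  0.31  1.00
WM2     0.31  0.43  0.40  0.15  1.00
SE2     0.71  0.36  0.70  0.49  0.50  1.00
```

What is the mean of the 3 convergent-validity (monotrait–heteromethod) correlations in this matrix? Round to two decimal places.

0.52

Convergent values: 0.43, 0.43, 0.70; mean = 1.56/3 = 0.52.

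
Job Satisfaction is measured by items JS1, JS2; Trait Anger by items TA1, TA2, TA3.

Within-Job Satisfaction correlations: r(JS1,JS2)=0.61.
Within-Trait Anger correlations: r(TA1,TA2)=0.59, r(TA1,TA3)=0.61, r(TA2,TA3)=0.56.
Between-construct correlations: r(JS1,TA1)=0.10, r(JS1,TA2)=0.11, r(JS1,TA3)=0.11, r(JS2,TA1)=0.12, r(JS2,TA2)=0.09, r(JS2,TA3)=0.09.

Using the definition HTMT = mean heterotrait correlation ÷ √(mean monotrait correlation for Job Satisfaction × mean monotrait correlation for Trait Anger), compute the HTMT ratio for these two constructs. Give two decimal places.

Mean between = 0.62/6 = 0.1033.
Mean within-JS = 0.61/1 = 0.6100; mean within-TA = 1.76/3 = 0.5867.
Geometric mean = √(0.6100 × 0.5867) = 0.5982.
HTMT = 0.1033 / 0.5982 = 0.17.

0.17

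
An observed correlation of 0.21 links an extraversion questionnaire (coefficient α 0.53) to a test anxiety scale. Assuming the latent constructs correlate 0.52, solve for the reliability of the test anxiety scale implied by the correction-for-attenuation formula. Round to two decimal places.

r_true = r_obs / √(r_xx · r_yy) ⇒ 0.52 = 0.21 / √(0.53 · r_yy).
√(0.53 · r_yy) = 0.21 / 0.52 = 0.4038; 0.53 · r_yy = 0.1631; r_yy = 0.1631 / 0.53 ≈ 0.31.

0.31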